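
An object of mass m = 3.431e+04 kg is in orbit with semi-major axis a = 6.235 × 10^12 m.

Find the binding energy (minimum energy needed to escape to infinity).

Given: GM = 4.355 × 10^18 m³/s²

Total orbital energy is E = −GMm/(2a); binding energy is E_bind = −E = GMm/(2a).
E_bind = 4.355e+18 · 3.431e+04 / (2 · 6.235e+12) J ≈ 1.198e+10 J = 11.98 GJ.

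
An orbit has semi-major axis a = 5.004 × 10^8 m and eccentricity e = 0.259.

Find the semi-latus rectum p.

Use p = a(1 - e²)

p = a (1 − e²).
p = 5.004e+08 · (1 − (0.259)²) = 5.004e+08 · 0.932919 ≈ 4.668e+08 m = 4.668 × 10^8 m.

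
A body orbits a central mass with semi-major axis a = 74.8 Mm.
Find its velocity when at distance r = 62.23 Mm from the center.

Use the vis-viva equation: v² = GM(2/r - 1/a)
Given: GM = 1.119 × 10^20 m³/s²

Convert to SI: a = 74.8 Mm = 7.48e+07 m; r = 62.23 Mm = 6.223e+07 m.
Vis-viva: v = √(GM · (2/r − 1/a)).
2/r − 1/a = 2/6.223e+07 − 1/7.48e+07 = 1.87699e-08 m⁻¹.
v = √(1.119e+20 · 1.87699e-08) m/s ≈ 1.449e+06 m/s = 1449 km/s.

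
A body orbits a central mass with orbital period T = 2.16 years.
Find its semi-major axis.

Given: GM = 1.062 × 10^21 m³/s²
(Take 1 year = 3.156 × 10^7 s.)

Convert to SI: T = 2.16 years = 6.81696e+07 s.
Invert Kepler's third law: a = (GM · T² / (4π²))^(1/3).
Substituting T = 6.81696e+07 s and GM = 1.062e+21 m³/s²:
a = (1.062e+21 · (6.81696e+07)² / (4π²))^(1/3) m
a ≈ 5e+11 m = 500 Gm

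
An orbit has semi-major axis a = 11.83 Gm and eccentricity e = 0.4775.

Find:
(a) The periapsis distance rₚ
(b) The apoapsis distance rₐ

Convert to SI: a = 11.83 Gm = 1.183e+10 m.
(a) rₚ = a(1 − e) = 1.183e+10 · (1 − 0.4775) = 1.183e+10 · 0.5225 ≈ 6.181e+09 m = 6.181 Gm.
(b) rₐ = a(1 + e) = 1.183e+10 · (1 + 0.4775) = 1.183e+10 · 1.4775 ≈ 1.748e+10 m = 17.48 Gm.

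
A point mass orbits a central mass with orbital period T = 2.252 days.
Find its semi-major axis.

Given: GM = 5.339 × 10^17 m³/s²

Convert to SI: T = 2.252 days = 194573 s.
Invert Kepler's third law: a = (GM · T² / (4π²))^(1/3).
Substituting T = 194573 s and GM = 5.339e+17 m³/s²:
a = (5.339e+17 · (194573)² / (4π²))^(1/3) m
a ≈ 8e+08 m = 800 Mm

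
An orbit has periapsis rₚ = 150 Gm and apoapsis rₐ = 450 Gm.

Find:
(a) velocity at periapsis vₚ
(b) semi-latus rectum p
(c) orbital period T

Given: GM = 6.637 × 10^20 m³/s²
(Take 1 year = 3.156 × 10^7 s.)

Convert to SI: rₚ = 150 Gm = 1.5e+11 m; rₐ = 450 Gm = 4.5e+11 m.
(a) With a = (rₚ + rₐ)/2 = 3e+11 m, vₚ = √(GM (2/rₚ − 1/a)) = √(6.637e+20 · (2/1.5e+11 − 1/3e+11)) m/s ≈ 8.147e+04 m/s
(b) From a = (rₚ + rₐ)/2 = 3e+11 m and e = (rₐ − rₚ)/(rₐ + rₚ) = 0.5, p = a(1 − e²) = 3e+11 · (1 − (0.5)²) ≈ 2.25e+11 m
(c) With a = (rₚ + rₐ)/2 = 3e+11 m, T = 2π √(a³/GM) = 2π √((3e+11)³/6.637e+20) s ≈ 4.008e+07 s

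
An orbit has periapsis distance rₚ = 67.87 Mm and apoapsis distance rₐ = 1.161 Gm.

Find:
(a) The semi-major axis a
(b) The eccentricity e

Convert to SI: rₚ = 67.87 Mm = 6.787e+07 m; rₐ = 1.161 Gm = 1.161e+09 m.
(a) a = (rₚ + rₐ) / 2 = (6.787e+07 + 1.161e+09) / 2 ≈ 6.144e+08 m = 614.4 Mm.
(b) e = (rₐ − rₚ) / (rₐ + rₚ) = (1.161e+09 − 6.787e+07) / (1.161e+09 + 6.787e+07) ≈ 0.8895.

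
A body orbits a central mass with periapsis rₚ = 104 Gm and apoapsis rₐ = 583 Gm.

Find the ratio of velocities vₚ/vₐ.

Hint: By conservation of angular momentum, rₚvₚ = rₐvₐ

Convert to SI: rₚ = 104 Gm = 1.04e+11 m; rₐ = 583 Gm = 5.83e+11 m.
Conservation of angular momentum gives rₚvₚ = rₐvₐ, so vₚ/vₐ = rₐ/rₚ.
vₚ/vₐ = 5.83e+11 / 1.04e+11 ≈ 5.606.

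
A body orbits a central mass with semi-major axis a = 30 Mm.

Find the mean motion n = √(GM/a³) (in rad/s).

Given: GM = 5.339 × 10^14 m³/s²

Convert to SI: a = 30 Mm = 3e+07 m.
n = √(GM / a³).
n = √(5.339e+14 / (3e+07)³) rad/s ≈ 0.0001406 rad/s.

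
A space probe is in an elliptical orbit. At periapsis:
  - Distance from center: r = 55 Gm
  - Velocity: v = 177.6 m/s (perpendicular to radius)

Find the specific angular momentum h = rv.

Convert to SI: r = 55 Gm = 5.5e+10 m.
With v perpendicular to r, h = r · v.
h = 5.5e+10 · 177.6 m²/s ≈ 9.768e+12 m²/s.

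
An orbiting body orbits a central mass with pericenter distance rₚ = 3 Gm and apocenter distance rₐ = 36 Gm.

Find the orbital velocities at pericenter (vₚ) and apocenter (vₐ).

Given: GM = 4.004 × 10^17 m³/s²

Convert to SI: rₚ = 3 Gm = 3e+09 m; rₐ = 36 Gm = 3.6e+10 m.
Use the vis-viva equation v² = GM(2/r − 1/a) with a = (rₚ + rₐ)/2 = (3e+09 + 3.6e+10)/2 = 1.95e+10 m.
vₚ = √(GM · (2/rₚ − 1/a)) = √(4.004e+17 · (2/3e+09 − 1/1.95e+10)) m/s ≈ 1.57e+04 m/s = 15.7 km/s.
vₐ = √(GM · (2/rₐ − 1/a)) = √(4.004e+17 · (2/3.6e+10 − 1/1.95e+10)) m/s ≈ 1308 m/s = 1.308 km/s.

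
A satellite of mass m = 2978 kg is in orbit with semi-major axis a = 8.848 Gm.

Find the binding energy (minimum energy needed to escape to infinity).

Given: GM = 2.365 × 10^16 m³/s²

Convert to SI: a = 8.848 Gm = 8.848e+09 m.
Total orbital energy is E = −GMm/(2a); binding energy is E_bind = −E = GMm/(2a).
E_bind = 2.365e+16 · 2978 / (2 · 8.848e+09) J ≈ 3.98e+09 J = 3.98 GJ.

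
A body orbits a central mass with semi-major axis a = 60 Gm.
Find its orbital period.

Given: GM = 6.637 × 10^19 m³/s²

Convert to SI: a = 60 Gm = 6e+10 m.
Kepler's third law: T = 2π √(a³ / GM).
Substituting a = 6e+10 m and GM = 6.637e+19 m³/s²:
T = 2π √((6e+10)³ / 6.637e+19) s
T ≈ 1.133e+07 s = 131.2 days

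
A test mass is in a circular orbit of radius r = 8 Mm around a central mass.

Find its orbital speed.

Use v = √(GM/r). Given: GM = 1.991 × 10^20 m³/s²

Convert to SI: r = 8 Mm = 8e+06 m.
For a circular orbit, gravity supplies the centripetal force, so v = √(GM / r).
v = √(1.991e+20 / 8e+06) m/s ≈ 4.989e+06 m/s = 4989 km/s.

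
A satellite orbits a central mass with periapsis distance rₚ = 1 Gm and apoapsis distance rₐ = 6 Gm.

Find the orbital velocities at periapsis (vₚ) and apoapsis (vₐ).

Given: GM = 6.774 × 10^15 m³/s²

Convert to SI: rₚ = 1 Gm = 1e+09 m; rₐ = 6 Gm = 6e+09 m.
Use the vis-viva equation v² = GM(2/r − 1/a) with a = (rₚ + rₐ)/2 = (1e+09 + 6e+09)/2 = 3.5e+09 m.
vₚ = √(GM · (2/rₚ − 1/a)) = √(6.774e+15 · (2/1e+09 − 1/3.5e+09)) m/s ≈ 3408 m/s = 3.408 km/s.
vₐ = √(GM · (2/rₐ − 1/a)) = √(6.774e+15 · (2/6e+09 − 1/3.5e+09)) m/s ≈ 568 m/s = 568 m/s.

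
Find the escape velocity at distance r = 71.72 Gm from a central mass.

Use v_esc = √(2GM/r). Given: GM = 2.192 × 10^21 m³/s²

Convert to SI: r = 71.72 Gm = 7.172e+10 m.
Escape velocity comes from setting total energy to zero: ½v² − GM/r = 0 ⇒ v_esc = √(2GM / r).
v_esc = √(2 · 2.192e+21 / 7.172e+10) m/s ≈ 2.472e+05 m/s = 247.2 km/s.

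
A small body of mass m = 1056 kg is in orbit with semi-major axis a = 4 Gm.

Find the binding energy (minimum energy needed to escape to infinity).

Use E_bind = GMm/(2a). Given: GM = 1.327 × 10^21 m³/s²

Convert to SI: a = 4 Gm = 4e+09 m.
Total orbital energy is E = −GMm/(2a); binding energy is E_bind = −E = GMm/(2a).
E_bind = 1.327e+21 · 1056 / (2 · 4e+09) J ≈ 1.752e+14 J = 175.2 TJ.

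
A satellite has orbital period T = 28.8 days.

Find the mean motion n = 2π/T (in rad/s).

Convert to SI: T = 28.8 days = 2.48832e+06 s.
n = 2π / T.
n = 2π / 2.48832e+06 s ≈ 2.525e-06 rad/s.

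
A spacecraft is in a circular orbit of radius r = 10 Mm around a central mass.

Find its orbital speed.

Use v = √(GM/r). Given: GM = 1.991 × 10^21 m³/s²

Convert to SI: r = 10 Mm = 1e+07 m.
For a circular orbit, gravity supplies the centripetal force, so v = √(GM / r).
v = √(1.991e+21 / 1e+07) m/s ≈ 1.411e+07 m/s = 1.411e+04 km/s.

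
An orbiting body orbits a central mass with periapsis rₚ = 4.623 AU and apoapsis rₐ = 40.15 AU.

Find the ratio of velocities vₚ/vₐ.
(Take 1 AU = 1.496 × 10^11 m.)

Convert to SI: rₚ = 4.623 AU = 6.91601e+11 m; rₐ = 40.15 AU = 6.00644e+12 m.
Conservation of angular momentum gives rₚvₚ = rₐvₐ, so vₚ/vₐ = rₐ/rₚ.
vₚ/vₐ = 6.00644e+12 / 6.91601e+11 ≈ 8.685.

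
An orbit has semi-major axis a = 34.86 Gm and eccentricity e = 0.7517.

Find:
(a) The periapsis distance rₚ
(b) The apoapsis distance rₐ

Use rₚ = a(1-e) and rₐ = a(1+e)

Convert to SI: a = 34.86 Gm = 3.486e+10 m.
(a) rₚ = a(1 − e) = 3.486e+10 · (1 − 0.7517) = 3.486e+10 · 0.2483 ≈ 8.656e+09 m = 8.656 Gm.
(b) rₐ = a(1 + e) = 3.486e+10 · (1 + 0.7517) = 3.486e+10 · 1.7517 ≈ 6.106e+10 m = 61.06 Gm.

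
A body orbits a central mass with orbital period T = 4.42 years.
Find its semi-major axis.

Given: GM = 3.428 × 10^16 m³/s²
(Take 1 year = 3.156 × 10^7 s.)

Convert to SI: T = 4.42 years = 1.39495e+08 s.
Invert Kepler's third law: a = (GM · T² / (4π²))^(1/3).
Substituting T = 1.39495e+08 s and GM = 3.428e+16 m³/s²:
a = (3.428e+16 · (1.39495e+08)² / (4π²))^(1/3) m
a ≈ 2.566e+10 m = 2.566 × 10^10 m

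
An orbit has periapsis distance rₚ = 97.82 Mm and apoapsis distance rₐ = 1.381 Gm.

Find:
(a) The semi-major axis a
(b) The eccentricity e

Convert to SI: rₚ = 97.82 Mm = 9.782e+07 m; rₐ = 1.381 Gm = 1.381e+09 m.
(a) a = (rₚ + rₐ) / 2 = (9.782e+07 + 1.381e+09) / 2 ≈ 7.394e+08 m = 739.4 Mm.
(b) e = (rₐ − rₚ) / (rₐ + rₚ) = (1.381e+09 − 9.782e+07) / (1.381e+09 + 9.782e+07) ≈ 0.8677.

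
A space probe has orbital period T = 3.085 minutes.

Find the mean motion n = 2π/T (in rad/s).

Convert to SI: T = 3.085 minutes = 185.1 s.
n = 2π / T.
n = 2π / 185.1 s ≈ 0.03394 rad/s.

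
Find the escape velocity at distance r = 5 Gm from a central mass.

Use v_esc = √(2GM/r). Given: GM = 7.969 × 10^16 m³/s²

Convert to SI: r = 5 Gm = 5e+09 m.
Escape velocity comes from setting total energy to zero: ½v² − GM/r = 0 ⇒ v_esc = √(2GM / r).
v_esc = √(2 · 7.969e+16 / 5e+09) m/s ≈ 5646 m/s = 5.646 km/s.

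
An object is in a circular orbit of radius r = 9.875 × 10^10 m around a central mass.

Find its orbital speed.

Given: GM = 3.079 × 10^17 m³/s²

For a circular orbit, gravity supplies the centripetal force, so v = √(GM / r).
v = √(3.079e+17 / 9.875e+10) m/s ≈ 1766 m/s = 1.766 km/s.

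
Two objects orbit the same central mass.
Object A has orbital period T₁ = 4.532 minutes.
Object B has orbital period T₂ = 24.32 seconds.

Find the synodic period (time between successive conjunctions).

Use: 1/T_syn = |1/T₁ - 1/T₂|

Convert to SI: T₁ = 4.532 minutes = 271.92 s.
T_syn = |T₁ · T₂ / (T₁ − T₂)|.
T_syn = |271.92 · 24.32 / (271.92 − 24.32)| s ≈ 26.71 s = 26.71 seconds.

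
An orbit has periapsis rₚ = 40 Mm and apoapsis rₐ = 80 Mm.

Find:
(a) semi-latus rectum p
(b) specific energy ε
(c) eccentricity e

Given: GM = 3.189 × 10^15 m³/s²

Convert to SI: rₚ = 40 Mm = 4e+07 m; rₐ = 80 Mm = 8e+07 m.
(a) From a = (rₚ + rₐ)/2 = 6e+07 m and e = (rₐ − rₚ)/(rₐ + rₚ) = 0.333333, p = a(1 − e²) = 6e+07 · (1 − (0.333333)²) ≈ 5.333e+07 m
(b) With a = (rₚ + rₐ)/2 = 6e+07 m, ε = −GM/(2a) = −3.189e+15/(2 · 6e+07) J/kg ≈ -2.658e+07 J/kg
(c) e = (rₐ − rₚ)/(rₐ + rₚ) = (8e+07 − 4e+07)/(8e+07 + 4e+07) ≈ 0.3333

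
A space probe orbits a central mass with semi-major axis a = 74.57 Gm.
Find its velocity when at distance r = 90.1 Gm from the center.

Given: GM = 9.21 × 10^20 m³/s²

Convert to SI: a = 74.57 Gm = 7.457e+10 m; r = 90.1 Gm = 9.01e+10 m.
Vis-viva: v = √(GM · (2/r − 1/a)).
2/r − 1/a = 2/9.01e+10 − 1/7.457e+10 = 8.78734e-12 m⁻¹.
v = √(9.21e+20 · 8.78734e-12) m/s ≈ 8.996e+04 m/s = 89.96 km/s.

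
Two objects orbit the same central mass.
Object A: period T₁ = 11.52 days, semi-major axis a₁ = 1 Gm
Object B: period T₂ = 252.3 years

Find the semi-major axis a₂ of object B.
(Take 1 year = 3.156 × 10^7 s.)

Convert to SI: T₁ = 11.52 days = 995328 s; a₁ = 1 Gm = 1e+09 m; T₂ = 252.3 years = 7.96259e+09 s.
Kepler's third law: (T₁/T₂)² = (a₁/a₂)³ ⇒ a₂ = a₁ · (T₂/T₁)^(2/3).
T₂/T₁ = 7.96259e+09 / 995328 = 7999.96.
a₂ = 1e+09 · (7999.96)^(2/3) m ≈ 4e+11 m = 400 Gm.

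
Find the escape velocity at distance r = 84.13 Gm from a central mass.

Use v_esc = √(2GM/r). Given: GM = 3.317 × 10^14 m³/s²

Convert to SI: r = 84.13 Gm = 8.413e+10 m.
Escape velocity comes from setting total energy to zero: ½v² − GM/r = 0 ⇒ v_esc = √(2GM / r).
v_esc = √(2 · 3.317e+14 / 8.413e+10) m/s ≈ 88.8 m/s = 88.8 m/s.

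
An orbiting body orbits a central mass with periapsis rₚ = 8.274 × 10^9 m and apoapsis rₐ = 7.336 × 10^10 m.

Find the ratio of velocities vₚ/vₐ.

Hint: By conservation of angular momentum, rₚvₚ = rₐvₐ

Conservation of angular momentum gives rₚvₚ = rₐvₐ, so vₚ/vₐ = rₐ/rₚ.
vₚ/vₐ = 7.336e+10 / 8.274e+09 ≈ 8.866.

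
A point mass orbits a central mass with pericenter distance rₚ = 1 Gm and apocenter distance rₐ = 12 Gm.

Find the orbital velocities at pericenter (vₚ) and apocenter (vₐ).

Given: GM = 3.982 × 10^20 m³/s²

Convert to SI: rₚ = 1 Gm = 1e+09 m; rₐ = 12 Gm = 1.2e+10 m.
Use the vis-viva equation v² = GM(2/r − 1/a) with a = (rₚ + rₐ)/2 = (1e+09 + 1.2e+10)/2 = 6.5e+09 m.
vₚ = √(GM · (2/rₚ − 1/a)) = √(3.982e+20 · (2/1e+09 − 1/6.5e+09)) m/s ≈ 8.574e+05 m/s = 857.4 km/s.
vₐ = √(GM · (2/rₐ − 1/a)) = √(3.982e+20 · (2/1.2e+10 − 1/6.5e+09)) m/s ≈ 7.145e+04 m/s = 71.45 km/s.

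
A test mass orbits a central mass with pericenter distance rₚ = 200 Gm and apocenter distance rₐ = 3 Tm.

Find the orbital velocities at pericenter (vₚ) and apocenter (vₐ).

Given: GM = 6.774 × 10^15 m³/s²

Convert to SI: rₚ = 200 Gm = 2e+11 m; rₐ = 3 Tm = 3e+12 m.
Use the vis-viva equation v² = GM(2/r − 1/a) with a = (rₚ + rₐ)/2 = (2e+11 + 3e+12)/2 = 1.6e+12 m.
vₚ = √(GM · (2/rₚ − 1/a)) = √(6.774e+15 · (2/2e+11 − 1/1.6e+12)) m/s ≈ 252 m/s = 252 m/s.
vₐ = √(GM · (2/rₐ − 1/a)) = √(6.774e+15 · (2/3e+12 − 1/1.6e+12)) m/s ≈ 16.8 m/s = 16.8 m/s.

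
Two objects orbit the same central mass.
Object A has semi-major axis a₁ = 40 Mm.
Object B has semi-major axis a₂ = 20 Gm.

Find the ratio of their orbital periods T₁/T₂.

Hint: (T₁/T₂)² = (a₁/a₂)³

Convert to SI: a₁ = 40 Mm = 4e+07 m; a₂ = 20 Gm = 2e+10 m.
From Kepler's third law, (T₁/T₂)² = (a₁/a₂)³, so T₁/T₂ = (a₁/a₂)^(3/2).
a₁/a₂ = 4e+07 / 2e+10 = 0.002.
T₁/T₂ = (0.002)^(3/2) ≈ 8.944e-05.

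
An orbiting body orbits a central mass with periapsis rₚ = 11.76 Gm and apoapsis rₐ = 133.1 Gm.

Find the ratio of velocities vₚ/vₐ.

Convert to SI: rₚ = 11.76 Gm = 1.176e+10 m; rₐ = 133.1 Gm = 1.331e+11 m.
Conservation of angular momentum gives rₚvₚ = rₐvₐ, so vₚ/vₐ = rₐ/rₚ.
vₚ/vₐ = 1.331e+11 / 1.176e+10 ≈ 11.32.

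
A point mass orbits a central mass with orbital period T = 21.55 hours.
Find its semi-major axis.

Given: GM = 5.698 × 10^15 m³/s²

Convert to SI: T = 21.55 hours = 77580 s.
Invert Kepler's third law: a = (GM · T² / (4π²))^(1/3).
Substituting T = 77580 s and GM = 5.698e+15 m³/s²:
a = (5.698e+15 · (77580)² / (4π²))^(1/3) m
a ≈ 9.542e+07 m = 9.542 × 10^7 m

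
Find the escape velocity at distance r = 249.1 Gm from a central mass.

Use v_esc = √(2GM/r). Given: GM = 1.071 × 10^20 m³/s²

Convert to SI: r = 249.1 Gm = 2.491e+11 m.
Escape velocity comes from setting total energy to zero: ½v² − GM/r = 0 ⇒ v_esc = √(2GM / r).
v_esc = √(2 · 1.071e+20 / 2.491e+11) m/s ≈ 2.932e+04 m/s = 29.32 km/s.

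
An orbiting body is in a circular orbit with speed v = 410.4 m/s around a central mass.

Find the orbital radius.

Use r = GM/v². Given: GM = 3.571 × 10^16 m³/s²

For a circular orbit, v² = GM / r, so r = GM / v².
r = 3.571e+16 / (410.4)² m ≈ 2.12e+11 m = 212 Gm.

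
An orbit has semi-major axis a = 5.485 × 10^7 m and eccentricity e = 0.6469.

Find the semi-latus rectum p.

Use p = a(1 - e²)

p = a (1 − e²).
p = 5.485e+07 · (1 − (0.6469)²) = 5.485e+07 · 0.58152 ≈ 3.19e+07 m = 3.19 × 10^7 m.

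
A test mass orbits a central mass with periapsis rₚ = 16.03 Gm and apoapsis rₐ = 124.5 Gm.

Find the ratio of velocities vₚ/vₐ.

Convert to SI: rₚ = 16.03 Gm = 1.603e+10 m; rₐ = 124.5 Gm = 1.245e+11 m.
Conservation of angular momentum gives rₚvₚ = rₐvₐ, so vₚ/vₐ = rₐ/rₚ.
vₚ/vₐ = 1.245e+11 / 1.603e+10 ≈ 7.767.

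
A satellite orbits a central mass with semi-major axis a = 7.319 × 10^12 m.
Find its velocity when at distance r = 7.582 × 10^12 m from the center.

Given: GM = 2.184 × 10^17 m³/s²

Vis-viva: v = √(GM · (2/r − 1/a)).
2/r − 1/a = 2/7.582e+12 − 1/7.319e+12 = 1.27152e-13 m⁻¹.
v = √(2.184e+17 · 1.27152e-13) m/s ≈ 166.6 m/s = 166.6 m/s.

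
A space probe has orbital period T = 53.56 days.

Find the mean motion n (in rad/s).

Convert to SI: T = 53.56 days = 4.62758e+06 s.
n = 2π / T.
n = 2π / 4.62758e+06 s ≈ 1.358e-06 rad/s.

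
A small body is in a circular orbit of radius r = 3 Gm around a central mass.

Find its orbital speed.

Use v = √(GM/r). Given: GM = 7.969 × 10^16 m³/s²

Convert to SI: r = 3 Gm = 3e+09 m.
For a circular orbit, gravity supplies the centripetal force, so v = √(GM / r).
v = √(7.969e+16 / 3e+09) m/s ≈ 5154 m/s = 5.154 km/s.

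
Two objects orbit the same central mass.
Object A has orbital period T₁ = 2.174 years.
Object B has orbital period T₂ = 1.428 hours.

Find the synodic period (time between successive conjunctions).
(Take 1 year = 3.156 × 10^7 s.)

Convert to SI: T₁ = 2.174 years = 6.86114e+07 s; T₂ = 1.428 hours = 5140.8 s.
T_syn = |T₁ · T₂ / (T₁ − T₂)|.
T_syn = |6.86114e+07 · 5140.8 / (6.86114e+07 − 5140.8)| s ≈ 5141 s = 1.428 hours.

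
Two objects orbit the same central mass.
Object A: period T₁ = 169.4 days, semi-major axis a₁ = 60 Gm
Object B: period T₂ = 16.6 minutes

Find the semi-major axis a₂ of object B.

Convert to SI: T₁ = 169.4 days = 1.46362e+07 s; a₁ = 60 Gm = 6e+10 m; T₂ = 16.6 minutes = 996 s.
Kepler's third law: (T₁/T₂)² = (a₁/a₂)³ ⇒ a₂ = a₁ · (T₂/T₁)^(2/3).
T₂/T₁ = 996 / 1.46362e+07 = 6.80506e-05.
a₂ = 6e+10 · (6.80506e-05)^(2/3) m ≈ 1e+08 m = 100 Mm.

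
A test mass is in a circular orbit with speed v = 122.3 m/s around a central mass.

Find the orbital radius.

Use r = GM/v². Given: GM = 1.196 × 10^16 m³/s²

For a circular orbit, v² = GM / r, so r = GM / v².
r = 1.196e+16 / (122.3)² m ≈ 7.996e+11 m = 799.6 Gm.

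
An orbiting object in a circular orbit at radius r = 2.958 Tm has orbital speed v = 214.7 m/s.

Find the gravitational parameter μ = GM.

Convert to SI: r = 2.958 Tm = 2.958e+12 m.
For a circular orbit v² = GM/r, so GM = v² · r.
GM = (214.7)² · 2.958e+12 m³/s² ≈ 1.364e+17 m³/s² = 1.364 × 10^17 m³/s².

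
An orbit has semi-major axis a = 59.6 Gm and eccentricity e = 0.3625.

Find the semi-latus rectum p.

Convert to SI: a = 59.6 Gm = 5.96e+10 m.
p = a (1 − e²).
p = 5.96e+10 · (1 − (0.3625)²) = 5.96e+10 · 0.868594 ≈ 5.177e+10 m = 51.77 Gm.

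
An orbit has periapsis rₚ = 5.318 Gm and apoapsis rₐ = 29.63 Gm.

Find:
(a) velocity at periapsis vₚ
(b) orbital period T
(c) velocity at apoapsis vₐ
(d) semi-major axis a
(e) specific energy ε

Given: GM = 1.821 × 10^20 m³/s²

Convert to SI: rₚ = 5.318 Gm = 5.318e+09 m; rₐ = 29.63 Gm = 2.963e+10 m.
(a) With a = (rₚ + rₐ)/2 = 1.7474e+10 m, vₚ = √(GM (2/rₚ − 1/a)) = √(1.821e+20 · (2/5.318e+09 − 1/1.7474e+10)) m/s ≈ 2.41e+05 m/s
(b) With a = (rₚ + rₐ)/2 = 1.7474e+10 m, T = 2π √(a³/GM) = 2π √((1.7474e+10)³/1.821e+20) s ≈ 1.076e+06 s
(c) With a = (rₚ + rₐ)/2 = 1.7474e+10 m, vₐ = √(GM (2/rₐ − 1/a)) = √(1.821e+20 · (2/2.963e+10 − 1/1.7474e+10)) m/s ≈ 4.325e+04 m/s
(d) a = (rₚ + rₐ)/2 = (5.318e+09 + 2.963e+10)/2 ≈ 1.747e+10 m
(e) With a = (rₚ + rₐ)/2 = 1.7474e+10 m, ε = −GM/(2a) = −1.821e+20/(2 · 1.7474e+10) J/kg ≈ -5.211e+09 J/kg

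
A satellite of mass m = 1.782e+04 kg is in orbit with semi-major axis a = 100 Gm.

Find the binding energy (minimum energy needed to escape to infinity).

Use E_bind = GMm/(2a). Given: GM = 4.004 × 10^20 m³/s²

Convert to SI: a = 100 Gm = 1e+11 m.
Total orbital energy is E = −GMm/(2a); binding energy is E_bind = −E = GMm/(2a).
E_bind = 4.004e+20 · 1.782e+04 / (2 · 1e+11) J ≈ 3.568e+13 J = 35.68 TJ.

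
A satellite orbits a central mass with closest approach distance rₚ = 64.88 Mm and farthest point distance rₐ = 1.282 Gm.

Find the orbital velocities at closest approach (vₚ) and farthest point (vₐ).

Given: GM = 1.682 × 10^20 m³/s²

Convert to SI: rₚ = 64.88 Mm = 6.488e+07 m; rₐ = 1.282 Gm = 1.282e+09 m.
Use the vis-viva equation v² = GM(2/r − 1/a) with a = (rₚ + rₐ)/2 = (6.488e+07 + 1.282e+09)/2 = 6.7344e+08 m.
vₚ = √(GM · (2/rₚ − 1/a)) = √(1.682e+20 · (2/6.488e+07 − 1/6.7344e+08)) m/s ≈ 2.222e+06 m/s = 2222 km/s.
vₐ = √(GM · (2/rₐ − 1/a)) = √(1.682e+20 · (2/1.282e+09 − 1/6.7344e+08)) m/s ≈ 1.124e+05 m/s = 112.4 km/s.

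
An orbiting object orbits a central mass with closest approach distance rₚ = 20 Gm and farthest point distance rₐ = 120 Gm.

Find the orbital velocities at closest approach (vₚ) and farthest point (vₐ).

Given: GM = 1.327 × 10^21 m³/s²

Convert to SI: rₚ = 20 Gm = 2e+10 m; rₐ = 120 Gm = 1.2e+11 m.
Use the vis-viva equation v² = GM(2/r − 1/a) with a = (rₚ + rₐ)/2 = (2e+10 + 1.2e+11)/2 = 7e+10 m.
vₚ = √(GM · (2/rₚ − 1/a)) = √(1.327e+21 · (2/2e+10 − 1/7e+10)) m/s ≈ 3.373e+05 m/s = 337.3 km/s.
vₐ = √(GM · (2/rₐ − 1/a)) = √(1.327e+21 · (2/1.2e+11 − 1/7e+10)) m/s ≈ 5.621e+04 m/s = 56.21 km/s.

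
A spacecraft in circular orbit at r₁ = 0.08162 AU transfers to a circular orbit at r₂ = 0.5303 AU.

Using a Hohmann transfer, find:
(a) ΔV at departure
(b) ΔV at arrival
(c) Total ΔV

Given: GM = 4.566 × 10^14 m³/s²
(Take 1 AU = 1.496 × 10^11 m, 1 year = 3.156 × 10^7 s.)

Convert to SI: r₁ = 0.08162 AU = 1.22104e+10 m; r₂ = 0.5303 AU = 7.93329e+10 m.
Transfer semi-major axis: a_t = (r₁ + r₂)/2 = (1.22104e+10 + 7.93329e+10)/2 = 4.57716e+10 m.
Circular speeds: v₁ = √(GM/r₁) = 193.377 m/s, v₂ = √(GM/r₂) = 75.865 m/s.
Transfer speeds (vis-viva v² = GM(2/r − 1/a_t)): v₁ᵗ = 254.585 m/s, v₂ᵗ = 39.1839 m/s.
(a) ΔV₁ = |v₁ᵗ − v₁| ≈ 61.21 m/s = 0.01291 AU/year.
(b) ΔV₂ = |v₂ − v₂ᵗ| ≈ 36.68 m/s = 0.007738 AU/year.
(c) ΔV_total = ΔV₁ + ΔV₂ ≈ 97.89 m/s = 0.02065 AU/year.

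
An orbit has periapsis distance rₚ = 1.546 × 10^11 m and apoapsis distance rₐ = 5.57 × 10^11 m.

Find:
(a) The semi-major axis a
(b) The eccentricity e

(a) a = (rₚ + rₐ) / 2 = (1.546e+11 + 5.57e+11) / 2 ≈ 3.558e+11 m = 3.558 × 10^11 m.
(b) e = (rₐ − rₚ) / (rₐ + rₚ) = (5.57e+11 − 1.546e+11) / (5.57e+11 + 1.546e+11) ≈ 0.5655.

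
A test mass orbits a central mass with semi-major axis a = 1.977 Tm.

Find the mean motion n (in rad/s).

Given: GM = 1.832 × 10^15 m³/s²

Convert to SI: a = 1.977 Tm = 1.977e+12 m.
n = √(GM / a³).
n = √(1.832e+15 / (1.977e+12)³) rad/s ≈ 1.54e-11 rad/s.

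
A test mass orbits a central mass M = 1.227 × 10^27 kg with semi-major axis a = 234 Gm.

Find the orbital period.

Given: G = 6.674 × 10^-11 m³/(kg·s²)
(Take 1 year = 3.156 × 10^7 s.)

Convert to SI: a = 234 Gm = 2.34e+11 m.
GM = G · M = 6.674e-11 · 1.227e+27 = 8.189e+16 m³/s².
Kepler's third law: T = 2π √(a³ / GM).
Substituting a = 2.34e+11 m and GM = 8.189e+16 m³/s²:
T = 2π √((2.34e+11)³ / 8.189e+16) s
T ≈ 2.485e+09 s = 78.75 years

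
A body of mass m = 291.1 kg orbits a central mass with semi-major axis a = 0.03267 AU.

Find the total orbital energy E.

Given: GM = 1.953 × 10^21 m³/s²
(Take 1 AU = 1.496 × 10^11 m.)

Convert to SI: a = 0.03267 AU = 4.88743e+09 m.
E = −GMm / (2a).
E = −1.953e+21 · 291.1 / (2 · 4.88743e+09) J ≈ -5.816e+13 J = -58.16 TJ.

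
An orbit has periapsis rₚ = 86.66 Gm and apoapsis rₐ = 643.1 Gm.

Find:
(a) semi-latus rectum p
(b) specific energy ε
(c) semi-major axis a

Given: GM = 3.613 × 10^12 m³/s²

Convert to SI: rₚ = 86.66 Gm = 8.666e+10 m; rₐ = 643.1 Gm = 6.431e+11 m.
(a) From a = (rₚ + rₐ)/2 = 3.6488e+11 m and e = (rₐ − rₚ)/(rₐ + rₚ) = 0.762497, p = a(1 − e²) = 3.6488e+11 · (1 − (0.762497)²) ≈ 1.527e+11 m
(b) With a = (rₚ + rₐ)/2 = 3.6488e+11 m, ε = −GM/(2a) = −3.613e+12/(2 · 3.6488e+11) J/kg ≈ -4.951 J/kg
(c) a = (rₚ + rₐ)/2 = (8.666e+10 + 6.431e+11)/2 ≈ 3.649e+11 m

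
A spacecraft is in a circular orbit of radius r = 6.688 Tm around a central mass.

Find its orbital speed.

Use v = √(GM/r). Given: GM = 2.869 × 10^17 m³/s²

Convert to SI: r = 6.688 Tm = 6.688e+12 m.
For a circular orbit, gravity supplies the centripetal force, so v = √(GM / r).
v = √(2.869e+17 / 6.688e+12) m/s ≈ 207.1 m/s = 207.1 m/s.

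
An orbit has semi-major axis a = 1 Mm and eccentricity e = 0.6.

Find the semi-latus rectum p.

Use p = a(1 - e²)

Convert to SI: a = 1 Mm = 1e+06 m.
p = a (1 − e²).
p = 1e+06 · (1 − (0.6)²) = 1e+06 · 0.64 ≈ 6.4e+05 m = 640 km.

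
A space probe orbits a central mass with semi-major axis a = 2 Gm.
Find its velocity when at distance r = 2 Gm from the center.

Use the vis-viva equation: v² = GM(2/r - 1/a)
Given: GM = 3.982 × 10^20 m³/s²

Convert to SI: a = 2 Gm = 2e+09 m; r = 2 Gm = 2e+09 m.
Vis-viva: v = √(GM · (2/r − 1/a)).
2/r − 1/a = 2/2e+09 − 1/2e+09 = 5e-10 m⁻¹.
v = √(3.982e+20 · 5e-10) m/s ≈ 4.462e+05 m/s = 446.2 km/s.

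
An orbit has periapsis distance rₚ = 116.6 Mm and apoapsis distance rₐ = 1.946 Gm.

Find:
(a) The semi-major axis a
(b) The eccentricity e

Convert to SI: rₚ = 116.6 Mm = 1.166e+08 m; rₐ = 1.946 Gm = 1.946e+09 m.
(a) a = (rₚ + rₐ) / 2 = (1.166e+08 + 1.946e+09) / 2 ≈ 1.031e+09 m = 1.031 Gm.
(b) e = (rₐ − rₚ) / (rₐ + rₚ) = (1.946e+09 − 1.166e+08) / (1.946e+09 + 1.166e+08) ≈ 0.8869.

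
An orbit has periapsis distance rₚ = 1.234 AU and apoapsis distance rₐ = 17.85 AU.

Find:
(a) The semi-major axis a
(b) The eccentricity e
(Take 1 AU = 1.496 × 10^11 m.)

Convert to SI: rₚ = 1.234 AU = 1.84606e+11 m; rₐ = 17.85 AU = 2.67036e+12 m.
(a) a = (rₚ + rₐ) / 2 = (1.84606e+11 + 2.67036e+12) / 2 ≈ 1.427e+12 m = 9.542 AU.
(b) e = (rₐ − rₚ) / (rₐ + rₚ) = (2.67036e+12 − 1.84606e+11) / (2.67036e+12 + 1.84606e+11) ≈ 0.8707.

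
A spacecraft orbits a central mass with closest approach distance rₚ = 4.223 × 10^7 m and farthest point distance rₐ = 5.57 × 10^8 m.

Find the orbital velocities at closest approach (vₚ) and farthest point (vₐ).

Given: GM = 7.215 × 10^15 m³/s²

Use the vis-viva equation v² = GM(2/r − 1/a) with a = (rₚ + rₐ)/2 = (4.223e+07 + 5.57e+08)/2 = 2.99615e+08 m.
vₚ = √(GM · (2/rₚ − 1/a)) = √(7.215e+15 · (2/4.223e+07 − 1/2.99615e+08)) m/s ≈ 1.782e+04 m/s = 17.82 km/s.
vₐ = √(GM · (2/rₐ − 1/a)) = √(7.215e+15 · (2/5.57e+08 − 1/2.99615e+08)) m/s ≈ 1351 m/s = 1.351 km/s.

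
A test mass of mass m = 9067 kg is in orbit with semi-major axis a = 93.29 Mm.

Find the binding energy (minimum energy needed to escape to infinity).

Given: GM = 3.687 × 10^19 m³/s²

Convert to SI: a = 93.29 Mm = 9.329e+07 m.
Total orbital energy is E = −GMm/(2a); binding energy is E_bind = −E = GMm/(2a).
E_bind = 3.687e+19 · 9067 / (2 · 9.329e+07) J ≈ 1.792e+15 J = 1.792 PJ.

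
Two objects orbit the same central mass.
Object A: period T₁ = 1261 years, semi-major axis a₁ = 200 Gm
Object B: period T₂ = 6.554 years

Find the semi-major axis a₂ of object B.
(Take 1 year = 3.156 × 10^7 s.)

Convert to SI: T₁ = 1261 years = 3.97972e+10 s; a₁ = 200 Gm = 2e+11 m; T₂ = 6.554 years = 2.06844e+08 s.
Kepler's third law: (T₁/T₂)² = (a₁/a₂)³ ⇒ a₂ = a₁ · (T₂/T₁)^(2/3).
T₂/T₁ = 2.06844e+08 / 3.97972e+10 = 0.00519746.
a₂ = 2e+11 · (0.00519746)^(2/3) m ≈ 6.001e+09 m = 6.001 Gm.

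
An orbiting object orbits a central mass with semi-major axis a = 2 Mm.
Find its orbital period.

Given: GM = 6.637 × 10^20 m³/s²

Convert to SI: a = 2 Mm = 2e+06 m.
Kepler's third law: T = 2π √(a³ / GM).
Substituting a = 2e+06 m and GM = 6.637e+20 m³/s²:
T = 2π √((2e+06)³ / 6.637e+20) s
T ≈ 0.6898 s = 0.6898 seconds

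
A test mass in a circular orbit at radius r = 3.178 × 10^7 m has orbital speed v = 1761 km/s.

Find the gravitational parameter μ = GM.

Convert to SI: v = 1761 km/s = 1.761e+06 m/s.
For a circular orbit v² = GM/r, so GM = v² · r.
GM = (1.761e+06)² · 3.178e+07 m³/s² ≈ 9.855e+19 m³/s² = 9.855 × 10^19 m³/s².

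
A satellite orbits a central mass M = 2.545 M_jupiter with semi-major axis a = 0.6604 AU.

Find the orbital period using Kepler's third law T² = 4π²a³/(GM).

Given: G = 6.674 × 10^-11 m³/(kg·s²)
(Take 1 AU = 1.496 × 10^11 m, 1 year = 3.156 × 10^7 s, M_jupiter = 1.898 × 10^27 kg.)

Convert to SI: a = 0.6604 AU = 9.87958e+10 m; M = 2.545 M_jupiter = 4.83041e+27 kg.
GM = G · M = 6.674e-11 · 4.83041e+27 = 3.22382e+17 m³/s².
Kepler's third law: T = 2π √(a³ / GM).
Substituting a = 9.87958e+10 m and GM = 3.22382e+17 m³/s²:
T = 2π √((9.87958e+10)³ / 3.22382e+17) s
T ≈ 3.436e+08 s = 10.89 years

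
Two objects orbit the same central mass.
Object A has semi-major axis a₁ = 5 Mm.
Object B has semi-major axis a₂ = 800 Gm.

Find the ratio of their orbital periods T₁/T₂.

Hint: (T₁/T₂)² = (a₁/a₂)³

Convert to SI: a₁ = 5 Mm = 5e+06 m; a₂ = 800 Gm = 8e+11 m.
From Kepler's third law, (T₁/T₂)² = (a₁/a₂)³, so T₁/T₂ = (a₁/a₂)^(3/2).
a₁/a₂ = 5e+06 / 8e+11 = 6.25e-06.
T₁/T₂ = (6.25e-06)^(3/2) ≈ 1.563e-08.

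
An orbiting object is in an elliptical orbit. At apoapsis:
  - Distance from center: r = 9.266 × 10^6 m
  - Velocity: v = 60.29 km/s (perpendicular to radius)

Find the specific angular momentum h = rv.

Convert to SI: v = 60.29 km/s = 60290 m/s.
With v perpendicular to r, h = r · v.
h = 9.266e+06 · 60290 m²/s ≈ 5.586e+11 m²/s.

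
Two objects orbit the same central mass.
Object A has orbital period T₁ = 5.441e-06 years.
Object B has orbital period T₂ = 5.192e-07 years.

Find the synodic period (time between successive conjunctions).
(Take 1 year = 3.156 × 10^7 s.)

Convert to SI: T₁ = 5.441e-06 years = 171.718 s; T₂ = 5.192e-07 years = 16.386 s.
T_syn = |T₁ · T₂ / (T₁ − T₂)|.
T_syn = |171.718 · 16.386 / (171.718 − 16.386)| s ≈ 18.11 s = 5.74e-07 years.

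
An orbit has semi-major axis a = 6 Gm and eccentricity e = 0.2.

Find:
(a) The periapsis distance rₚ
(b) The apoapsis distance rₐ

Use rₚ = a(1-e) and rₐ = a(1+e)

Convert to SI: a = 6 Gm = 6e+09 m.
(a) rₚ = a(1 − e) = 6e+09 · (1 − 0.2) = 6e+09 · 0.8 ≈ 4.8e+09 m = 4.8 Gm.
(b) rₐ = a(1 + e) = 6e+09 · (1 + 0.2) = 6e+09 · 1.2 ≈ 7.2e+09 m = 7.2 Gm.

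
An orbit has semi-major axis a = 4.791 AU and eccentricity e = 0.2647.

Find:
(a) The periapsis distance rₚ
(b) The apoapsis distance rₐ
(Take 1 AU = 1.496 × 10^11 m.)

Convert to SI: a = 4.791 AU = 7.16734e+11 m.
(a) rₚ = a(1 − e) = 7.16734e+11 · (1 − 0.2647) = 7.16734e+11 · 0.7353 ≈ 5.27e+11 m = 3.523 AU.
(b) rₐ = a(1 + e) = 7.16734e+11 · (1 + 0.2647) = 7.16734e+11 · 1.2647 ≈ 9.065e+11 m = 6.059 AU.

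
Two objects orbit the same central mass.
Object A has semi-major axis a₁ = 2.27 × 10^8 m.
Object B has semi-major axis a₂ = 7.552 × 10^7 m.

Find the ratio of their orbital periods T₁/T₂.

From Kepler's third law, (T₁/T₂)² = (a₁/a₂)³, so T₁/T₂ = (a₁/a₂)^(3/2).
a₁/a₂ = 2.27e+08 / 7.552e+07 = 3.00583.
T₁/T₂ = (3.00583)^(3/2) ≈ 5.211.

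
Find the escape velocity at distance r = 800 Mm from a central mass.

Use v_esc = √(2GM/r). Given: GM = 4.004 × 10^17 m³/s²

Convert to SI: r = 800 Mm = 8e+08 m.
Escape velocity comes from setting total energy to zero: ½v² − GM/r = 0 ⇒ v_esc = √(2GM / r).
v_esc = √(2 · 4.004e+17 / 8e+08) m/s ≈ 3.164e+04 m/s = 31.64 km/s.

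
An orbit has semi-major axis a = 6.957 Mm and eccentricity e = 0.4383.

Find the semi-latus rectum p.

Convert to SI: a = 6.957 Mm = 6.957e+06 m.
p = a (1 − e²).
p = 6.957e+06 · (1 − (0.4383)²) = 6.957e+06 · 0.807893 ≈ 5.621e+06 m = 5.621 Mm.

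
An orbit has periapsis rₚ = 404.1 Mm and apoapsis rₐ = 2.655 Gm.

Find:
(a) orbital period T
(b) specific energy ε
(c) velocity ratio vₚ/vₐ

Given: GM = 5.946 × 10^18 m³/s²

Convert to SI: rₚ = 404.1 Mm = 4.041e+08 m; rₐ = 2.655 Gm = 2.655e+09 m.
(a) With a = (rₚ + rₐ)/2 = 1.52955e+09 m, T = 2π √(a³/GM) = 2π √((1.52955e+09)³/5.946e+18) s ≈ 1.541e+05 s
(b) With a = (rₚ + rₐ)/2 = 1.52955e+09 m, ε = −GM/(2a) = −5.946e+18/(2 · 1.52955e+09) J/kg ≈ -1.944e+09 J/kg
(c) Conservation of angular momentum (rₚvₚ = rₐvₐ) gives vₚ/vₐ = rₐ/rₚ = 2.655e+09/4.041e+08 ≈ 6.57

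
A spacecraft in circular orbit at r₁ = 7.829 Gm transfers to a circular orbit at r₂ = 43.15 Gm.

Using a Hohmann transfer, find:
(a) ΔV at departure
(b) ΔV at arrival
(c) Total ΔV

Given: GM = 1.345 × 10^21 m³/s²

Convert to SI: r₁ = 7.829 Gm = 7.829e+09 m; r₂ = 43.15 Gm = 4.315e+10 m.
Transfer semi-major axis: a_t = (r₁ + r₂)/2 = (7.829e+09 + 4.315e+10)/2 = 2.54895e+10 m.
Circular speeds: v₁ = √(GM/r₁) = 414484 m/s, v₂ = √(GM/r₂) = 176551 m/s.
Transfer speeds (vis-viva v² = GM(2/r − 1/a_t)): v₁ᵗ = 539284 m/s, v₂ᵗ = 97846 m/s.
(a) ΔV₁ = |v₁ᵗ − v₁| ≈ 1.248e+05 m/s = 124.8 km/s.
(b) ΔV₂ = |v₂ − v₂ᵗ| ≈ 7.871e+04 m/s = 78.71 km/s.
(c) ΔV_total = ΔV₁ + ΔV₂ ≈ 2.035e+05 m/s = 203.5 km/s.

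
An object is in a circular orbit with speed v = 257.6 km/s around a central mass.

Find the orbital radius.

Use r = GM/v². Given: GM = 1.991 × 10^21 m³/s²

Convert to SI: v = 257.6 km/s = 257600 m/s.
For a circular orbit, v² = GM / r, so r = GM / v².
r = 1.991e+21 / (257600)² m ≈ 3e+10 m = 30 Gm.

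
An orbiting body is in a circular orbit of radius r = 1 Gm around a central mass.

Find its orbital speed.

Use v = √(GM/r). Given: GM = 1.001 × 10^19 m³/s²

Convert to SI: r = 1 Gm = 1e+09 m.
For a circular orbit, gravity supplies the centripetal force, so v = √(GM / r).
v = √(1.001e+19 / 1e+09) m/s ≈ 1e+05 m/s = 100 km/s.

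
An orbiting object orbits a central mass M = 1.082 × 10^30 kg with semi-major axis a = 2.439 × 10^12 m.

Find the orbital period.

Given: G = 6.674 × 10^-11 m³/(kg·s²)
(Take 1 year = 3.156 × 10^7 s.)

GM = G · M = 6.674e-11 · 1.082e+30 = 7.22127e+19 m³/s².
Kepler's third law: T = 2π √(a³ / GM).
Substituting a = 2.439e+12 m and GM = 7.22127e+19 m³/s²:
T = 2π √((2.439e+12)³ / 7.22127e+19) s
T ≈ 2.816e+09 s = 89.24 years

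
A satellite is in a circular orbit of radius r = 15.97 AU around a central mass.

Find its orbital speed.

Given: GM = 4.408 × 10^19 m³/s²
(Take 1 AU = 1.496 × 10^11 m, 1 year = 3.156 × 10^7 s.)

Convert to SI: r = 15.97 AU = 2.38911e+12 m.
For a circular orbit, gravity supplies the centripetal force, so v = √(GM / r).
v = √(4.408e+19 / 2.38911e+12) m/s ≈ 4295 m/s = 0.9062 AU/year.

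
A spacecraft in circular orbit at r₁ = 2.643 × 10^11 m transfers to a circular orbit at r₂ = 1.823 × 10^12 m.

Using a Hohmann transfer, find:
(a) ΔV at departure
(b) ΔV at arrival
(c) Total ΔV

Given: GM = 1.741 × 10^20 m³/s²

Transfer semi-major axis: a_t = (r₁ + r₂)/2 = (2.643e+11 + 1.823e+12)/2 = 1.04365e+12 m.
Circular speeds: v₁ = √(GM/r₁) = 25665.6 m/s, v₂ = √(GM/r₂) = 9772.51 m/s.
Transfer speeds (vis-viva v² = GM(2/r − 1/a_t)): v₁ᵗ = 33920.8 m/s, v₂ᵗ = 4917.87 m/s.
(a) ΔV₁ = |v₁ᵗ − v₁| ≈ 8255 m/s = 8.255 km/s.
(b) ΔV₂ = |v₂ − v₂ᵗ| ≈ 4855 m/s = 4.855 km/s.
(c) ΔV_total = ΔV₁ + ΔV₂ ≈ 1.311e+04 m/s = 13.11 km/s.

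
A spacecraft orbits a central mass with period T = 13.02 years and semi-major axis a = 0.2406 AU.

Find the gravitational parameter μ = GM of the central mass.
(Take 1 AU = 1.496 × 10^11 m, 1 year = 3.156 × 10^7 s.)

Convert to SI: T = 13.02 years = 4.10911e+08 s; a = 0.2406 AU = 3.59938e+10 m.
GM = 4π² · a³ / T².
GM = 4π² · (3.59938e+10)³ / (4.10911e+08)² m³/s² ≈ 1.09e+16 m³/s² = 1.09 × 10^16 m³/s².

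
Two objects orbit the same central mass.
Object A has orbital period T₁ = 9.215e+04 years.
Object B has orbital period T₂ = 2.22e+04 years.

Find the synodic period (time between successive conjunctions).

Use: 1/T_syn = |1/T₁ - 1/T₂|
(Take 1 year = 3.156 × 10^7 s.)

Convert to SI: T₁ = 9.215e+04 years = 2.90825e+12 s; T₂ = 2.22e+04 years = 7.00632e+11 s.
T_syn = |T₁ · T₂ / (T₁ − T₂)|.
T_syn = |2.90825e+12 · 7.00632e+11 / (2.90825e+12 − 7.00632e+11)| s ≈ 9.23e+11 s = 2.925e+04 years.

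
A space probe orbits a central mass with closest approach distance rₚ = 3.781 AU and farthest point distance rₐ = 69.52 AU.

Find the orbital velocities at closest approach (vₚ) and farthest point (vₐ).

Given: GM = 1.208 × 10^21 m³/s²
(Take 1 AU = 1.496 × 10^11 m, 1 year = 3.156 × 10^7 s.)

Convert to SI: rₚ = 3.781 AU = 5.65638e+11 m; rₐ = 69.52 AU = 1.04002e+13 m.
Use the vis-viva equation v² = GM(2/r − 1/a) with a = (rₚ + rₐ)/2 = (5.65638e+11 + 1.04002e+13)/2 = 5.48291e+12 m.
vₚ = √(GM · (2/rₚ − 1/a)) = √(1.208e+21 · (2/5.65638e+11 − 1/5.48291e+12)) m/s ≈ 6.365e+04 m/s = 13.43 AU/year.
vₐ = √(GM · (2/rₐ − 1/a)) = √(1.208e+21 · (2/1.04002e+13 − 1/5.48291e+12)) m/s ≈ 3462 m/s = 0.7303 AU/year.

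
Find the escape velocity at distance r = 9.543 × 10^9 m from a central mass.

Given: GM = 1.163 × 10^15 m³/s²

Escape velocity comes from setting total energy to zero: ½v² − GM/r = 0 ⇒ v_esc = √(2GM / r).
v_esc = √(2 · 1.163e+15 / 9.543e+09) m/s ≈ 493.7 m/s = 493.7 m/s.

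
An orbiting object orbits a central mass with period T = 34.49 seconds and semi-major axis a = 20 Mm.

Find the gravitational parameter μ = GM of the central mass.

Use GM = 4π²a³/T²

Convert to SI: a = 20 Mm = 2e+07 m.
GM = 4π² · a³ / T².
GM = 4π² · (2e+07)³ / (34.49)² m³/s² ≈ 2.655e+20 m³/s² = 2.655 × 10^20 m³/s².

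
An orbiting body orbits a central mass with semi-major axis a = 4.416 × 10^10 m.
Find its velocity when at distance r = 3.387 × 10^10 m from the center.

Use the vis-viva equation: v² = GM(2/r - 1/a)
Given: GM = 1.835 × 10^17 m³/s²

Vis-viva: v = √(GM · (2/r − 1/a)).
2/r − 1/a = 2/3.387e+10 − 1/4.416e+10 = 3.64044e-11 m⁻¹.
v = √(1.835e+17 · 3.64044e-11) m/s ≈ 2585 m/s = 2.585 km/s.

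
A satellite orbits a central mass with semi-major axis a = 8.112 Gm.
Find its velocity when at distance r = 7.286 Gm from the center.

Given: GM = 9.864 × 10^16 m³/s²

Convert to SI: a = 8.112 Gm = 8.112e+09 m; r = 7.286 Gm = 7.286e+09 m.
Vis-viva: v = √(GM · (2/r − 1/a)).
2/r − 1/a = 2/7.286e+09 − 1/8.112e+09 = 1.51225e-10 m⁻¹.
v = √(9.864e+16 · 1.51225e-10) m/s ≈ 3862 m/s = 3.862 km/s.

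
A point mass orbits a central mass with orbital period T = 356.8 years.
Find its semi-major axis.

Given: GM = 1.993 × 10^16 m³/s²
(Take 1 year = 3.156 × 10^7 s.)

Convert to SI: T = 356.8 years = 1.12606e+10 s.
Invert Kepler's third law: a = (GM · T² / (4π²))^(1/3).
Substituting T = 1.12606e+10 s and GM = 1.993e+16 m³/s²:
a = (1.993e+16 · (1.12606e+10)² / (4π²))^(1/3) m
a ≈ 4e+11 m = 400 Gm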